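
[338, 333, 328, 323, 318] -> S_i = 338 + -5*i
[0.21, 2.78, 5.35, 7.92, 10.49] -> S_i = 0.21 + 2.57*i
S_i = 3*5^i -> [3, 15, 75, 375, 1875]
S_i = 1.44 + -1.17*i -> [1.44, 0.27, -0.9, -2.07, -3.24]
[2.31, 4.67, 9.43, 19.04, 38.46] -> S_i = 2.31*2.02^i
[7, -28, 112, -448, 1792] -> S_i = 7*-4^i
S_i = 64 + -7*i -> [64, 57, 50, 43, 36]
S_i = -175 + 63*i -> [-175, -112, -49, 14, 77]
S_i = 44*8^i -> [44, 352, 2816, 22528, 180224]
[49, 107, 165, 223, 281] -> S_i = 49 + 58*i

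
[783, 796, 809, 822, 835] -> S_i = 783 + 13*i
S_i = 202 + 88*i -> [202, 290, 378, 466, 554]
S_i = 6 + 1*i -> [6, 7, 8, 9, 10]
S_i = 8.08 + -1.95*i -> [8.08, 6.13, 4.18, 2.23, 0.28]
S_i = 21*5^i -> [21, 105, 525, 2625, 13125]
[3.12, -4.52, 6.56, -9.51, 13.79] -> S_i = 3.12*(-1.45)^i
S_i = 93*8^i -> [93, 744, 5952, 47616, 380928]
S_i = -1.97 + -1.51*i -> [-1.97, -3.48, -4.99, -6.5, -8.01]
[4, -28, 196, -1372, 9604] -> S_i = 4*-7^i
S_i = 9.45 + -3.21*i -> [9.45, 6.24, 3.03, -0.18, -3.39]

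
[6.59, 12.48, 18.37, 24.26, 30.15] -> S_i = 6.59 + 5.89*i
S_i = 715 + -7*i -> [715, 708, 701, 694, 687]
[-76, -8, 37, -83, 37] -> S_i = Random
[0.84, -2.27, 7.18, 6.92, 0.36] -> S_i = Random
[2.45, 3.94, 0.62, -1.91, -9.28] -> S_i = Random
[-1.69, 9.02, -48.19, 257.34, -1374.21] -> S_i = -1.69*(-5.34)^i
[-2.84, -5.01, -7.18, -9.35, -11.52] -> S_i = -2.84 + -2.17*i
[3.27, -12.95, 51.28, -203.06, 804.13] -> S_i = 3.27*(-3.96)^i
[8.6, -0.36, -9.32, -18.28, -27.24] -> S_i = 8.60 + -8.96*i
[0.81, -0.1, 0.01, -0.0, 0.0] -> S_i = 0.81*(-0.12)^i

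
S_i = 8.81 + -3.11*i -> [8.81, 5.7, 2.59, -0.52, -3.63]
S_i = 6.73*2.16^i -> [6.73, 14.54, 31.4, 67.82, 146.5]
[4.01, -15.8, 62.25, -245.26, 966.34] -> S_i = 4.01*(-3.94)^i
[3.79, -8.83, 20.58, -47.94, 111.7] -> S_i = 3.79*(-2.33)^i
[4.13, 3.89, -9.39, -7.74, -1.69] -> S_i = Random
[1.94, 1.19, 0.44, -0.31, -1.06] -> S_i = 1.94 + -0.75*i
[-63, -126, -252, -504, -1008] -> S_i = -63*2^i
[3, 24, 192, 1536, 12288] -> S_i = 3*8^i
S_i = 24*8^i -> [24, 192, 1536, 12288, 98304]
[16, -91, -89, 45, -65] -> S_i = Random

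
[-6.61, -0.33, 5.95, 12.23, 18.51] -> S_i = -6.61 + 6.28*i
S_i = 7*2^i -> [7, 14, 28, 56, 112]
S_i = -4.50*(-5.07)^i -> [-4.5, 22.82, -115.67, 586.46, -2973.34]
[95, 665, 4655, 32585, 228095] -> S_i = 95*7^i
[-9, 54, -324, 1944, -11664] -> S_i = -9*-6^i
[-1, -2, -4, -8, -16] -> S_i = -1*2^i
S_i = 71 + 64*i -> [71, 135, 199, 263, 327]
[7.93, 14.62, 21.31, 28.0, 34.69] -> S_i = 7.93 + 6.69*i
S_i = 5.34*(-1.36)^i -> [5.34, -7.26, 9.88, -13.43, 18.27]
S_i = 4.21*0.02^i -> [4.21, 0.08, 0.0, 0.0, 0.0]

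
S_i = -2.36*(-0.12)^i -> [-2.36, 0.28, -0.03, 0.0, -0.0]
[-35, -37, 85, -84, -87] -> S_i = Random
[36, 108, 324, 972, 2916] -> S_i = 36*3^i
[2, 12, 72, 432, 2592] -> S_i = 2*6^i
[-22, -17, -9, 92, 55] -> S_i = Random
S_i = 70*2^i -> [70, 140, 280, 560, 1120]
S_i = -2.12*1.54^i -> [-2.12, -3.26, -5.03, -7.74, -11.92]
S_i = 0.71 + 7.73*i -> [0.71, 8.44, 16.17, 23.9, 31.63]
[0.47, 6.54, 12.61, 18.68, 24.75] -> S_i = 0.47 + 6.07*i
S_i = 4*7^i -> [4, 28, 196, 1372, 9604]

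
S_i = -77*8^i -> [-77, -616, -4928, -39424, -315392]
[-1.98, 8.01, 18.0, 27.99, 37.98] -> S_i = -1.98 + 9.99*i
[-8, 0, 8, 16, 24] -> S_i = -8 + 8*i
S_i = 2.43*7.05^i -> [2.43, 17.13, 120.78, 851.48, 6002.92]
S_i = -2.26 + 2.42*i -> [-2.26, 0.16, 2.58, 5.0, 7.42]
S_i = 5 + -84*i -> [5, -79, -163, -247, -331]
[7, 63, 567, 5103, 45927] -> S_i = 7*9^i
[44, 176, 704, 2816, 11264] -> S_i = 44*4^i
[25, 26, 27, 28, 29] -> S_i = 25 + 1*i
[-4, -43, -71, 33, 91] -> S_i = Random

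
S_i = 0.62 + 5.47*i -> [0.62, 6.09, 11.56, 17.03, 22.5]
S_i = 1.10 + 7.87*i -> [1.1, 8.97, 16.84, 24.71, 32.58]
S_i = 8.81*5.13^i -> [8.81, 45.2, 231.85, 1189.4, 6101.62]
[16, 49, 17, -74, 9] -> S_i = Random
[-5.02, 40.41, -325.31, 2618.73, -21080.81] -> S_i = -5.02*(-8.05)^i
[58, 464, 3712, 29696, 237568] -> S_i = 58*8^i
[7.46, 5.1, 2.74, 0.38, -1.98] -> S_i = 7.46 + -2.36*i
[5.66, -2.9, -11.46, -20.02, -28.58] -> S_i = 5.66 + -8.56*i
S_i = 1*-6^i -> [1, -6, 36, -216, 1296]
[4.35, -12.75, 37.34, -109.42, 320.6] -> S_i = 4.35*(-2.93)^i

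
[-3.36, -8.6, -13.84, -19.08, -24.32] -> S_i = -3.36 + -5.24*i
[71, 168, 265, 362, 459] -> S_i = 71 + 97*i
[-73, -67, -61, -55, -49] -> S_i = -73 + 6*i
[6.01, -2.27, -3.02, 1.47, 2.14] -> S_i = Random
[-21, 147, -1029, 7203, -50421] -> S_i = -21*-7^i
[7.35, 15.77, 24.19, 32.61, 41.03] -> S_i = 7.35 + 8.42*i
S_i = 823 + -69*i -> [823, 754, 685, 616, 547]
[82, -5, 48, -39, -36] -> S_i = Random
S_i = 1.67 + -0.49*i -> [1.67, 1.18, 0.69, 0.2, -0.29]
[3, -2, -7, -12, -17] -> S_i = 3 + -5*i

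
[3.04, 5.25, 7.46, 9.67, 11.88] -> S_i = 3.04 + 2.21*i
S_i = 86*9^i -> [86, 774, 6966, 62694, 564246]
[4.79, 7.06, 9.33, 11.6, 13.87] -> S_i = 4.79 + 2.27*i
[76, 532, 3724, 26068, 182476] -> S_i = 76*7^i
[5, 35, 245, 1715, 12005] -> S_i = 5*7^i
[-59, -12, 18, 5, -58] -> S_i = Random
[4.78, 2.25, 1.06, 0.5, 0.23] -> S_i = 4.78*0.47^i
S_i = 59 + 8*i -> [59, 67, 75, 83, 91]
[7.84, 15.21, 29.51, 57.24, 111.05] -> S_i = 7.84*1.94^i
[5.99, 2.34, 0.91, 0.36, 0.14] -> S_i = 5.99*0.39^i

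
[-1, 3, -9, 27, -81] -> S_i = -1*-3^i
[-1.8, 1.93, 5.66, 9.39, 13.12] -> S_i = -1.80 + 3.73*i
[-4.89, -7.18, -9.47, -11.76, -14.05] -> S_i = -4.89 + -2.29*i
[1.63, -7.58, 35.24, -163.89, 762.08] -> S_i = 1.63*(-4.65)^i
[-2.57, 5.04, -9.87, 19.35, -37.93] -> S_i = -2.57*(-1.96)^i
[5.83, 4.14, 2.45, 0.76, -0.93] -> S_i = 5.83 + -1.69*i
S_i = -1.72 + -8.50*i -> [-1.72, -10.22, -18.72, -27.22, -35.72]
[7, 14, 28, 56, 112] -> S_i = 7*2^i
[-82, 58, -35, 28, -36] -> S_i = Random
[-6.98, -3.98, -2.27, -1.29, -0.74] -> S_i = -6.98*0.57^i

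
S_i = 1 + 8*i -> [1, 9, 17, 25, 33]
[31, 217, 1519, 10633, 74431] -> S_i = 31*7^i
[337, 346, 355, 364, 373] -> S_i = 337 + 9*i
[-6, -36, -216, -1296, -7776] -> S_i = -6*6^i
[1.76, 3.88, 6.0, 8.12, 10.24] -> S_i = 1.76 + 2.12*i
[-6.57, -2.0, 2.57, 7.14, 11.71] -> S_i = -6.57 + 4.57*i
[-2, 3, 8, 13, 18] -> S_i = -2 + 5*i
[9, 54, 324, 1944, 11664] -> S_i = 9*6^i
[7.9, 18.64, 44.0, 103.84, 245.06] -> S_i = 7.90*2.36^i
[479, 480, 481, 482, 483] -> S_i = 479 + 1*i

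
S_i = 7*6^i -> [7, 42, 252, 1512, 9072]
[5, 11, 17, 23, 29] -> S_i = 5 + 6*i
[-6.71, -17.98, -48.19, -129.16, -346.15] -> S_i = -6.71*2.68^i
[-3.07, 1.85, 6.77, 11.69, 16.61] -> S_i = -3.07 + 4.92*i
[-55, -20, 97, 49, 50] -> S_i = Random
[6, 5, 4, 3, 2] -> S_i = 6 + -1*i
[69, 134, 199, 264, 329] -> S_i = 69 + 65*i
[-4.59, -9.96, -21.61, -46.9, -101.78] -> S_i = -4.59*2.17^i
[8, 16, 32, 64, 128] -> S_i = 8*2^i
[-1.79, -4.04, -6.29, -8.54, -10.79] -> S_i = -1.79 + -2.25*i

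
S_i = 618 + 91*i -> [618, 709, 800, 891, 982]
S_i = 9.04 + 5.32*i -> [9.04, 14.36, 19.68, 25.0, 30.32]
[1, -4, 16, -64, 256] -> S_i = 1*-4^i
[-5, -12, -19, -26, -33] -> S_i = -5 + -7*i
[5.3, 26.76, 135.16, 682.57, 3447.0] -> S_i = 5.30*5.05^i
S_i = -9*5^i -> [-9, -45, -225, -1125, -5625]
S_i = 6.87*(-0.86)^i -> [6.87, -5.91, 5.08, -4.37, 3.76]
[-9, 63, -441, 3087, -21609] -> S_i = -9*-7^i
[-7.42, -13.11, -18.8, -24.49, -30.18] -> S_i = -7.42 + -5.69*i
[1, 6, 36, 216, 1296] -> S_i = 1*6^i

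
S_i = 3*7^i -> [3, 21, 147, 1029, 7203]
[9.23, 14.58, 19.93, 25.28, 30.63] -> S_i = 9.23 + 5.35*i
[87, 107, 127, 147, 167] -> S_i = 87 + 20*i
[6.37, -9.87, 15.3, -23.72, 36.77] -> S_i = 6.37*(-1.55)^i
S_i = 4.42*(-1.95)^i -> [4.42, -8.62, 16.81, -32.77, 63.91]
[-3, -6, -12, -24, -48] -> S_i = -3*2^i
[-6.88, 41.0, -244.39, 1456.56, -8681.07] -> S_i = -6.88*(-5.96)^i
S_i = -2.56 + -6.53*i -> [-2.56, -9.09, -15.62, -22.15, -28.68]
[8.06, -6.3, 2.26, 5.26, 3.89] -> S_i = Random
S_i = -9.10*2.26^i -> [-9.1, -20.57, -46.48, -105.04, -237.4]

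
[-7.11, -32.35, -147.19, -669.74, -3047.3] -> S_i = -7.11*4.55^i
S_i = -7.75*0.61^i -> [-7.75, -4.73, -2.88, -1.76, -1.07]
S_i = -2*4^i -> [-2, -8, -32, -128, -512]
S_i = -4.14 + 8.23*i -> [-4.14, 4.09, 12.32, 20.55, 28.78]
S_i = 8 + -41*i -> [8, -33, -74, -115, -156]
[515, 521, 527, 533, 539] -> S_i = 515 + 6*i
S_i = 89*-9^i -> [89, -801, 7209, -64881, 583929]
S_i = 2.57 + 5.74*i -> [2.57, 8.31, 14.05, 19.79, 25.53]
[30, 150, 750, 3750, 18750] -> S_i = 30*5^i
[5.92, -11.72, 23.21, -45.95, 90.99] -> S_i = 5.92*(-1.98)^i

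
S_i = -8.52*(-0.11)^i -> [-8.52, 0.94, -0.1, 0.01, -0.0]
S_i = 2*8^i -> [2, 16, 128, 1024, 8192]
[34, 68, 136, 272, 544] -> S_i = 34*2^i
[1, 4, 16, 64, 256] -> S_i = 1*4^i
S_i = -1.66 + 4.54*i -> [-1.66, 2.88, 7.42, 11.96, 16.5]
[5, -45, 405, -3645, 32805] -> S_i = 5*-9^i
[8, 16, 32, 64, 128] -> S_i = 8*2^i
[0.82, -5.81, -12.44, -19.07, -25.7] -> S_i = 0.82 + -6.63*i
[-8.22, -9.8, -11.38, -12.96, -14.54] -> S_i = -8.22 + -1.58*i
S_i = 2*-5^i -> [2, -10, 50, -250, 1250]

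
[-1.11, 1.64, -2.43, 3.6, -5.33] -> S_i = -1.11*(-1.48)^i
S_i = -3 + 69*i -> [-3, 66, 135, 204, 273]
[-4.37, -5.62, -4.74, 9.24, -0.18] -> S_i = Random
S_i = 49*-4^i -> [49, -196, 784, -3136, 12544]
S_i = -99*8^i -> [-99, -792, -6336, -50688, -405504]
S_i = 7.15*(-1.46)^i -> [7.15, -10.44, 15.24, -22.25, 32.49]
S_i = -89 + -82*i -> [-89, -171, -253, -335, -417]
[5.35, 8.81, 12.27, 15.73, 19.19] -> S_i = 5.35 + 3.46*i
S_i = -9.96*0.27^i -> [-9.96, -2.69, -0.73, -0.2, -0.05]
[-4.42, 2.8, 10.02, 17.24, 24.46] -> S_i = -4.42 + 7.22*i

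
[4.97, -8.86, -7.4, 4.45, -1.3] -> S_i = Random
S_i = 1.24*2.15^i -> [1.24, 2.67, 5.73, 12.32, 26.5]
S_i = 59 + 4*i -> [59, 63, 67, 71, 75]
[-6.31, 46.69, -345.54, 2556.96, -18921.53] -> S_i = -6.31*(-7.40)^i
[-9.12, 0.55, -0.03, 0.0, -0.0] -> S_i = -9.12*(-0.06)^i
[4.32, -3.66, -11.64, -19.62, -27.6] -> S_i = 4.32 + -7.98*i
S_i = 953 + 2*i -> [953, 955, 957, 959, 961]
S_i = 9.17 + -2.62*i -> [9.17, 6.55, 3.93, 1.31, -1.31]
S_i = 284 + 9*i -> [284, 293, 302, 311, 320]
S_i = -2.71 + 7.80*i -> [-2.71, 5.09, 12.89, 20.69, 28.49]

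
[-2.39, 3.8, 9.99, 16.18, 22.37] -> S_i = -2.39 + 6.19*i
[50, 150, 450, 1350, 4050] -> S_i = 50*3^i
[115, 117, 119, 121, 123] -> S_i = 115 + 2*i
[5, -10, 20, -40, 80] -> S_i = 5*-2^i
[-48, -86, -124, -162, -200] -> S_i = -48 + -38*i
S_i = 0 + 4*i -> [0, 4, 8, 12, 16]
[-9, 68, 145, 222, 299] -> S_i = -9 + 77*i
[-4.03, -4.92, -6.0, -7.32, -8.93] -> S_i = -4.03*1.22^i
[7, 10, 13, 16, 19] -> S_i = 7 + 3*i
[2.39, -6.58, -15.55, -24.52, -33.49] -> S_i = 2.39 + -8.97*i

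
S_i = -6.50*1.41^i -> [-6.5, -9.16, -12.92, -18.22, -25.69]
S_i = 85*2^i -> [85, 170, 340, 680, 1360]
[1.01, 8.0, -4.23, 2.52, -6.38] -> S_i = Random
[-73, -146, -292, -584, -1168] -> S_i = -73*2^i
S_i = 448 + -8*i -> [448, 440, 432, 424, 416]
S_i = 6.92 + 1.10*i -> [6.92, 8.02, 9.12, 10.22, 11.32]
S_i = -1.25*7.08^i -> [-1.25, -8.85, -62.66, -443.62, -3140.82]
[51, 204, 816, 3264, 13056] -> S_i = 51*4^i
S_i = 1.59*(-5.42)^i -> [1.59, -8.62, 46.71, -253.16, 1372.13]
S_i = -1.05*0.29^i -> [-1.05, -0.3, -0.09, -0.03, -0.01]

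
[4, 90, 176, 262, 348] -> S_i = 4 + 86*i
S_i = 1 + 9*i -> [1, 10, 19, 28, 37]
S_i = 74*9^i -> [74, 666, 5994, 53946, 485514]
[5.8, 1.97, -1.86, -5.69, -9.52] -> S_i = 5.80 + -3.83*i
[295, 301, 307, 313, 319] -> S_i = 295 + 6*i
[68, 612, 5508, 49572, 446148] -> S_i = 68*9^i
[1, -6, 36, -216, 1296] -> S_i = 1*-6^i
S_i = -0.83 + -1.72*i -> [-0.83, -2.55, -4.27, -5.99, -7.71]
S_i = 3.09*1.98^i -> [3.09, 6.12, 12.11, 23.99, 47.49]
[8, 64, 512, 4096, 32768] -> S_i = 8*8^i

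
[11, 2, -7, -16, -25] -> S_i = 11 + -9*i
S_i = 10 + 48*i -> [10, 58, 106, 154, 202]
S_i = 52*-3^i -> [52, -156, 468, -1404, 4212]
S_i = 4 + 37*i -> [4, 41, 78, 115, 152]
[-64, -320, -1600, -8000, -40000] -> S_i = -64*5^i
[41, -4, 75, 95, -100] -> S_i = Random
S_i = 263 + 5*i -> [263, 268, 273, 278, 283]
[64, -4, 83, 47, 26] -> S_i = Random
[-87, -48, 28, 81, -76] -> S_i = Random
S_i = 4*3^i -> [4, 12, 36, 108, 324]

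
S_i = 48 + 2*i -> [48, 50, 52, 54, 56]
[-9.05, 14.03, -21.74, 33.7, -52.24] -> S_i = -9.05*(-1.55)^i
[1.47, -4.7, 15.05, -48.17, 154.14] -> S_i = 1.47*(-3.20)^i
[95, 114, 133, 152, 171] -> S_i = 95 + 19*i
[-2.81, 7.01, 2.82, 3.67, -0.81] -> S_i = Random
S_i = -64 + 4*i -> [-64, -60, -56, -52, -48]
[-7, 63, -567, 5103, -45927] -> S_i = -7*-9^i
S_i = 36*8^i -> [36, 288, 2304, 18432, 147456]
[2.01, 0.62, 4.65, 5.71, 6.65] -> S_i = Random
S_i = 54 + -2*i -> [54, 52, 50, 48, 46]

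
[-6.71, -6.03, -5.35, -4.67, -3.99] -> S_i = -6.71 + 0.68*i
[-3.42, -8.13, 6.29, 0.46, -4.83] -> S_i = Random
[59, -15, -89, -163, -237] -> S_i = 59 + -74*i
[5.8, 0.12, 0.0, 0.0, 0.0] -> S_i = 5.80*0.02^i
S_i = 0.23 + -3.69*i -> [0.23, -3.46, -7.15, -10.84, -14.53]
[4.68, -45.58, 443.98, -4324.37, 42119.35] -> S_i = 4.68*(-9.74)^i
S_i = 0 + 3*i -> [0, 3, 6, 9, 12]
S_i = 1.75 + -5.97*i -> [1.75, -4.22, -10.19, -16.16, -22.13]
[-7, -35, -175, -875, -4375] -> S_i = -7*5^i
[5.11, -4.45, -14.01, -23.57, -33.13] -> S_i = 5.11 + -9.56*i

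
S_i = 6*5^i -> [6, 30, 150, 750, 3750]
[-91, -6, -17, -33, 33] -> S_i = Random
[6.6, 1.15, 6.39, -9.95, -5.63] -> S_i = Random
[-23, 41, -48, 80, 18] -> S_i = Random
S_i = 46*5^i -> [46, 230, 1150, 5750, 28750]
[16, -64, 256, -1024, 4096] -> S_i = 16*-4^i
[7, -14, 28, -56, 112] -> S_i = 7*-2^i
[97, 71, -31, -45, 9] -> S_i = Random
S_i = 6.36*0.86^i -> [6.36, 5.47, 4.7, 4.05, 3.48]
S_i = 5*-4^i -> [5, -20, 80, -320, 1280]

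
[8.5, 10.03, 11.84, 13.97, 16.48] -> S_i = 8.50*1.18^i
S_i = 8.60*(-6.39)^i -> [8.6, -54.95, 351.16, -2243.89, 14338.44]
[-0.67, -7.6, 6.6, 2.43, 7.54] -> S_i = Random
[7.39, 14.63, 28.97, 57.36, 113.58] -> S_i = 7.39*1.98^i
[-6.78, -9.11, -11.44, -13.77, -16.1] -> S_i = -6.78 + -2.33*i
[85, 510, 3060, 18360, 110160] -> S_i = 85*6^i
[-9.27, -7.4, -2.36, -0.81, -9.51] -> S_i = Random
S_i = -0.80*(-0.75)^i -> [-0.8, 0.6, -0.45, 0.34, -0.25]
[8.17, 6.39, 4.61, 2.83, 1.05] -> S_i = 8.17 + -1.78*i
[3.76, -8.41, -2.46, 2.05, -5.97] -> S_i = Random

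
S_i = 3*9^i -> [3, 27, 243, 2187, 19683]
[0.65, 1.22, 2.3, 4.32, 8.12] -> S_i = 0.65*1.88^i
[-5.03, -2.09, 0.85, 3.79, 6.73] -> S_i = -5.03 + 2.94*i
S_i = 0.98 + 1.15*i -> [0.98, 2.13, 3.28, 4.43, 5.58]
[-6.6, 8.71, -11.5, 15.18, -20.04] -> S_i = -6.60*(-1.32)^i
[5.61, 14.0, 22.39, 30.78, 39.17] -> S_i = 5.61 + 8.39*i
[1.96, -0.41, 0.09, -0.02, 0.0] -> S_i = 1.96*(-0.21)^i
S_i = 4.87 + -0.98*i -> [4.87, 3.89, 2.91, 1.93, 0.95]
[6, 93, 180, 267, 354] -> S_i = 6 + 87*i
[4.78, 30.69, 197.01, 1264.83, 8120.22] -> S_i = 4.78*6.42^i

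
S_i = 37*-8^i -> [37, -296, 2368, -18944, 151552]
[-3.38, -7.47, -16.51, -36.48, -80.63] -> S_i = -3.38*2.21^i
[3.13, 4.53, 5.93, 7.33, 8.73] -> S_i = 3.13 + 1.40*i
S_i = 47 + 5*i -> [47, 52, 57, 62, 67]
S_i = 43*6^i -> [43, 258, 1548, 9288, 55728]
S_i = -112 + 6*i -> [-112, -106, -100, -94, -88]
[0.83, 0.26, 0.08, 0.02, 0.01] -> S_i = 0.83*0.31^i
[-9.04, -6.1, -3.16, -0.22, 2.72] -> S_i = -9.04 + 2.94*i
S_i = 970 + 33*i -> [970, 1003, 1036, 1069, 1102]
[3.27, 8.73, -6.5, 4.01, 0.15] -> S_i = Random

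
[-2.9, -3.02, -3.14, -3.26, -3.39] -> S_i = -2.90*1.04^i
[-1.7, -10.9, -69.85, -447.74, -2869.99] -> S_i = -1.70*6.41^i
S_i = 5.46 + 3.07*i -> [5.46, 8.53, 11.6, 14.67, 17.74]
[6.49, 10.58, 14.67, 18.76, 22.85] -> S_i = 6.49 + 4.09*i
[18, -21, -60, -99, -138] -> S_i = 18 + -39*i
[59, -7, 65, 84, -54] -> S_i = Random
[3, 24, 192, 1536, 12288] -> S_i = 3*8^i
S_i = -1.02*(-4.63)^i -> [-1.02, 4.72, -21.87, 101.24, -468.73]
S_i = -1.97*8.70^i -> [-1.97, -17.14, -149.11, -1297.25, -11286.08]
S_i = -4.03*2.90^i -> [-4.03, -11.69, -33.89, -98.29, -285.03]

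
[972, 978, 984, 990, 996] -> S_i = 972 + 6*i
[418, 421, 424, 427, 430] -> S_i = 418 + 3*i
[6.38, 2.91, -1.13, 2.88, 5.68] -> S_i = Random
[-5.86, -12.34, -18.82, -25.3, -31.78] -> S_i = -5.86 + -6.48*i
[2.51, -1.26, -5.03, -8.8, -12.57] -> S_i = 2.51 + -3.77*i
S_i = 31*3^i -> [31, 93, 279, 837, 2511]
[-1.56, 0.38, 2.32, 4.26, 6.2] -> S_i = -1.56 + 1.94*i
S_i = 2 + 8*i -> [2, 10, 18, 26, 34]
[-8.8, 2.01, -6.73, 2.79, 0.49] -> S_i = Random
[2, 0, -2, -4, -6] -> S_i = 2 + -2*i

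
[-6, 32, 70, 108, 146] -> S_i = -6 + 38*i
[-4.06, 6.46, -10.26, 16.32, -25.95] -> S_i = -4.06*(-1.59)^i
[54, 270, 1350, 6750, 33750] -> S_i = 54*5^i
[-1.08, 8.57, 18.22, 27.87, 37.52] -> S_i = -1.08 + 9.65*i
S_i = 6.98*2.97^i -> [6.98, 20.73, 61.57, 182.86, 543.1]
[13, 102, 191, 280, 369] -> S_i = 13 + 89*i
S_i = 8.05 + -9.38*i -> [8.05, -1.33, -10.71, -20.09, -29.47]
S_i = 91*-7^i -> [91, -637, 4459, -31213, 218491]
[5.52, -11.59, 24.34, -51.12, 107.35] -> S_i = 5.52*(-2.10)^i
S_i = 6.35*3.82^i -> [6.35, 24.26, 92.66, 353.97, 1352.16]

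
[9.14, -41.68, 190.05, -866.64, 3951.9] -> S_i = 9.14*(-4.56)^i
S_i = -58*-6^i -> [-58, 348, -2088, 12528, -75168]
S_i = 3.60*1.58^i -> [3.6, 5.69, 8.99, 14.2, 22.44]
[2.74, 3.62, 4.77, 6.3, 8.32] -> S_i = 2.74*1.32^i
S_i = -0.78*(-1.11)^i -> [-0.78, 0.87, -0.96, 1.07, -1.18]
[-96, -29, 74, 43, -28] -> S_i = Random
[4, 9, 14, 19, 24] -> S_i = 4 + 5*i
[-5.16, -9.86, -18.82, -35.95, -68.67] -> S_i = -5.16*1.91^i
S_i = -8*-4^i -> [-8, 32, -128, 512, -2048]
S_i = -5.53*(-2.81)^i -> [-5.53, 15.54, -43.67, 122.7, -344.79]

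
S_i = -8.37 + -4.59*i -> [-8.37, -12.96, -17.55, -22.14, -26.73]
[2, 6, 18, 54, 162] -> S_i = 2*3^i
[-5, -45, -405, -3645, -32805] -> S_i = -5*9^i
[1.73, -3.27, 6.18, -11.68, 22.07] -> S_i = 1.73*(-1.89)^i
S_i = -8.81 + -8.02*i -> [-8.81, -16.83, -24.85, -32.87, -40.89]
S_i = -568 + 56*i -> [-568, -512, -456, -400, -344]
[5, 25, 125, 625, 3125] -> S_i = 5*5^i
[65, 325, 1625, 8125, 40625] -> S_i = 65*5^i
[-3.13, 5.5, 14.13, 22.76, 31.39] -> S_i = -3.13 + 8.63*i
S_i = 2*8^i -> [2, 16, 128, 1024, 8192]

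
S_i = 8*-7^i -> [8, -56, 392, -2744, 19208]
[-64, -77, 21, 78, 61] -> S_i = Random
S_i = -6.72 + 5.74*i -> [-6.72, -0.98, 4.76, 10.5, 16.24]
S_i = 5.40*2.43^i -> [5.4, 13.12, 31.89, 77.48, 188.29]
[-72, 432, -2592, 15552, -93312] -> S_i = -72*-6^i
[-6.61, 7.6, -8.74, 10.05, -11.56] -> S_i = -6.61*(-1.15)^i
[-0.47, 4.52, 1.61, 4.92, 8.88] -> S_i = Random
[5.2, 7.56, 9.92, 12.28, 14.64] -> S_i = 5.20 + 2.36*i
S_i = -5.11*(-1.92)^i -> [-5.11, 9.81, -18.84, 36.17, -69.44]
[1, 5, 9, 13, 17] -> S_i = 1 + 4*i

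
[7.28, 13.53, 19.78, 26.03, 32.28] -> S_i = 7.28 + 6.25*i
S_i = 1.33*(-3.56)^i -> [1.33, -4.73, 16.86, -60.01, 213.62]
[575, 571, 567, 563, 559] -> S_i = 575 + -4*i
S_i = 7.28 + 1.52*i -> [7.28, 8.8, 10.32, 11.84, 13.36]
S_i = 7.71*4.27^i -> [7.71, 32.92, 140.58, 600.26, 2563.1]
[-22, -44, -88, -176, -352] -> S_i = -22*2^i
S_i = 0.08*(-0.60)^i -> [0.08, -0.05, 0.03, -0.02, 0.01]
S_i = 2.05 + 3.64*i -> [2.05, 5.69, 9.33, 12.97, 16.61]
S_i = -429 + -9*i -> [-429, -438, -447, -456, -465]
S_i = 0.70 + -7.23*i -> [0.7, -6.53, -13.76, -20.99, -28.22]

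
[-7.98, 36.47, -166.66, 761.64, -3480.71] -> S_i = -7.98*(-4.57)^i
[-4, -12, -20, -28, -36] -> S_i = -4 + -8*i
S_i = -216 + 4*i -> [-216, -212, -208, -204, -200]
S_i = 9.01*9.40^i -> [9.01, 84.69, 796.12, 7483.56, 70345.48]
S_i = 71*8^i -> [71, 568, 4544, 36352, 290816]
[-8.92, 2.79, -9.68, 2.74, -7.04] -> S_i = Random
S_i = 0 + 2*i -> [0, 2, 4, 6, 8]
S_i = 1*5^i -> [1, 5, 25, 125, 625]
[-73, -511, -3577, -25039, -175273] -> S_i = -73*7^i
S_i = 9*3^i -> [9, 27, 81, 243, 729]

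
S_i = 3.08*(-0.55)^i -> [3.08, -1.69, 0.93, -0.51, 0.28]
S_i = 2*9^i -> [2, 18, 162, 1458, 13122]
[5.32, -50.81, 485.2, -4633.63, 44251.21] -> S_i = 5.32*(-9.55)^i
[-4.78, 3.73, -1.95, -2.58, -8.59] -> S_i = Random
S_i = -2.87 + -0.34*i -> [-2.87, -3.21, -3.55, -3.89, -4.23]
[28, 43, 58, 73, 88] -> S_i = 28 + 15*i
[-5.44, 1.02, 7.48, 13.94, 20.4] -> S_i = -5.44 + 6.46*i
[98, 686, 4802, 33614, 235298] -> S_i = 98*7^i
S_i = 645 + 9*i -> [645, 654, 663, 672, 681]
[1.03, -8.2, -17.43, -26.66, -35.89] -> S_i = 1.03 + -9.23*i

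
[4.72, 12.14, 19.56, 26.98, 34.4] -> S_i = 4.72 + 7.42*i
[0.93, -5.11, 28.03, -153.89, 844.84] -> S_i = 0.93*(-5.49)^i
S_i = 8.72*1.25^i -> [8.72, 10.9, 13.63, 17.03, 21.29]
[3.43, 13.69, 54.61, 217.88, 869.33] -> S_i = 3.43*3.99^i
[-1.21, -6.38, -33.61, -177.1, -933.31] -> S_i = -1.21*5.27^i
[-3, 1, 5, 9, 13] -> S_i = -3 + 4*i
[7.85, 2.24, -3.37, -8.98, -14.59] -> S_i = 7.85 + -5.61*i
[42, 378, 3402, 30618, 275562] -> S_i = 42*9^i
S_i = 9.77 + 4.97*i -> [9.77, 14.74, 19.71, 24.68, 29.65]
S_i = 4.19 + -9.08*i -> [4.19, -4.89, -13.97, -23.05, -32.13]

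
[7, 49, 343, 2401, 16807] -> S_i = 7*7^i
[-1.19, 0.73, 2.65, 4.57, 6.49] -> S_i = -1.19 + 1.92*i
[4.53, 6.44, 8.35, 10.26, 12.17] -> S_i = 4.53 + 1.91*i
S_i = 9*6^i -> [9, 54, 324, 1944, 11664]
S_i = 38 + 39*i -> [38, 77, 116, 155, 194]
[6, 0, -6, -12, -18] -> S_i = 6 + -6*i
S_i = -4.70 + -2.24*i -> [-4.7, -6.94, -9.18, -11.42, -13.66]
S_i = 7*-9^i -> [7, -63, 567, -5103, 45927]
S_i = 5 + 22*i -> [5, 27, 49, 71, 93]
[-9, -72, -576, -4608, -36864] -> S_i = -9*8^i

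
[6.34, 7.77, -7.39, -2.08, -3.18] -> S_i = Random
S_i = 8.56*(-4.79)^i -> [8.56, -41.0, 196.4, -940.76, 4506.26]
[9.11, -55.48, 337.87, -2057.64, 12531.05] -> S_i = 9.11*(-6.09)^i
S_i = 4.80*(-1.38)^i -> [4.8, -6.62, 9.14, -12.61, 17.41]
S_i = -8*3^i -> [-8, -24, -72, -216, -648]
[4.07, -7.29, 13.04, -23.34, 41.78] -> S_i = 4.07*(-1.79)^i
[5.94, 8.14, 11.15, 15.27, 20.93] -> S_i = 5.94*1.37^i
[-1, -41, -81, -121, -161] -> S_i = -1 + -40*i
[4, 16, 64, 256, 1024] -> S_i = 4*4^i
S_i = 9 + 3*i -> [9, 12, 15, 18, 21]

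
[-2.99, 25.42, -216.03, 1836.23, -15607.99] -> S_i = -2.99*(-8.50)^i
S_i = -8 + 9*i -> [-8, 1, 10, 19, 28]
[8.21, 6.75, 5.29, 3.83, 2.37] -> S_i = 8.21 + -1.46*i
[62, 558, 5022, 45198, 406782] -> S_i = 62*9^i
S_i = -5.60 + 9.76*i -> [-5.6, 4.16, 13.92, 23.68, 33.44]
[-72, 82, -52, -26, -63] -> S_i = Random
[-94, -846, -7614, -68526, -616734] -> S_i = -94*9^i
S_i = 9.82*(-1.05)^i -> [9.82, -10.31, 10.83, -11.37, 11.94]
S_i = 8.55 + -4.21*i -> [8.55, 4.34, 0.13, -4.08, -8.29]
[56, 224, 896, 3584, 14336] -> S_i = 56*4^i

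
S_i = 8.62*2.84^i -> [8.62, 24.48, 69.53, 197.45, 560.76]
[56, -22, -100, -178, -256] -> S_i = 56 + -78*i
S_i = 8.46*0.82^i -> [8.46, 6.94, 5.69, 4.66, 3.82]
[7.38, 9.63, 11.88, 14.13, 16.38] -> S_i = 7.38 + 2.25*i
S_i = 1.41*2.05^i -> [1.41, 2.89, 5.93, 12.15, 24.9]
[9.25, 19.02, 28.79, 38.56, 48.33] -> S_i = 9.25 + 9.77*i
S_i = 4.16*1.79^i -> [4.16, 7.45, 13.33, 23.86, 42.71]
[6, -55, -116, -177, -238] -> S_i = 6 + -61*i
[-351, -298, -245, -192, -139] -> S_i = -351 + 53*i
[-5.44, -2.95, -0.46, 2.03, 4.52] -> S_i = -5.44 + 2.49*i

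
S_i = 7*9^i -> [7, 63, 567, 5103, 45927]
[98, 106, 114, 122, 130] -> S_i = 98 + 8*i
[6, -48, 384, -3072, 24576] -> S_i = 6*-8^i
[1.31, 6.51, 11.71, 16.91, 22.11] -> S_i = 1.31 + 5.20*i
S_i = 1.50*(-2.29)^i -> [1.5, -3.44, 7.87, -18.01, 41.25]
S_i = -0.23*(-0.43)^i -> [-0.23, 0.1, -0.04, 0.02, -0.01]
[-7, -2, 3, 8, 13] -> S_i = -7 + 5*i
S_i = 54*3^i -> [54, 162, 486, 1458, 4374]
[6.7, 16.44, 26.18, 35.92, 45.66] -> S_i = 6.70 + 9.74*i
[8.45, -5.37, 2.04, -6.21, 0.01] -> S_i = Random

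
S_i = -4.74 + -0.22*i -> [-4.74, -4.96, -5.18, -5.4, -5.62]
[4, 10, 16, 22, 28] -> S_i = 4 + 6*i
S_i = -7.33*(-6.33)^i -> [-7.33, 46.4, -293.71, 1859.15, -11768.44]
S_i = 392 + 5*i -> [392, 397, 402, 407, 412]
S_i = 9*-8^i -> [9, -72, 576, -4608, 36864]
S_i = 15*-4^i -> [15, -60, 240, -960, 3840]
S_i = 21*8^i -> [21, 168, 1344, 10752, 86016]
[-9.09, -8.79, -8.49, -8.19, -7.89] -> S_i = -9.09 + 0.30*i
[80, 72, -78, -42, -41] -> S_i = Random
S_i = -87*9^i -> [-87, -783, -7047, -63423, -570807]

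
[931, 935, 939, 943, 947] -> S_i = 931 + 4*i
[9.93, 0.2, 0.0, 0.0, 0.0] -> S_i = 9.93*0.02^i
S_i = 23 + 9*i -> [23, 32, 41, 50, 59]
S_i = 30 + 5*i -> [30, 35, 40, 45, 50]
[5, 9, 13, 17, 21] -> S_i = 5 + 4*i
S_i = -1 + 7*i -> [-1, 6, 13, 20, 27]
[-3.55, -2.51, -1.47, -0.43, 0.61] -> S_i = -3.55 + 1.04*i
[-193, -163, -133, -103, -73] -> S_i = -193 + 30*i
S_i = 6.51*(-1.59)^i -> [6.51, -10.35, 16.46, -26.17, 41.61]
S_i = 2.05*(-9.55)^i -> [2.05, -19.58, 186.97, -1785.52, 17051.69]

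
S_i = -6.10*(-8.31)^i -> [-6.1, 50.69, -421.24, 3500.52, -29089.34]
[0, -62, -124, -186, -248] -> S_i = 0 + -62*i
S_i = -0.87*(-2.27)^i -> [-0.87, 1.97, -4.48, 10.18, -23.1]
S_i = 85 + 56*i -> [85, 141, 197, 253, 309]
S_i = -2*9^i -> [-2, -18, -162, -1458, -13122]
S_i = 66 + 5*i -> [66, 71, 76, 81, 86]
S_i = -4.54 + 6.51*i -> [-4.54, 1.97, 8.48, 14.99, 21.5]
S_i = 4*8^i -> [4, 32, 256, 2048, 16384]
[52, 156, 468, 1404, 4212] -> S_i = 52*3^i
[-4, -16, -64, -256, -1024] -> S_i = -4*4^i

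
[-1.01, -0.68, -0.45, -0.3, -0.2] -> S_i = -1.01*0.67^i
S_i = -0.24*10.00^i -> [-0.24, -2.4, -24.0, -240.0, -2400.0]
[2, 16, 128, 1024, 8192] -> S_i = 2*8^i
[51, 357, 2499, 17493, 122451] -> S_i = 51*7^i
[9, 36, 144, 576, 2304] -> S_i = 9*4^i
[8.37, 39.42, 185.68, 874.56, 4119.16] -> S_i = 8.37*4.71^i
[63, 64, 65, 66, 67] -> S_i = 63 + 1*i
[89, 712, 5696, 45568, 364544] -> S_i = 89*8^i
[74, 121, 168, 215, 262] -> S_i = 74 + 47*i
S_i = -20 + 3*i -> [-20, -17, -14, -11, -8]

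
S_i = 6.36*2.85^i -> [6.36, 18.13, 51.66, 147.23, 419.6]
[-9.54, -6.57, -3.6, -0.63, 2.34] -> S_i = -9.54 + 2.97*i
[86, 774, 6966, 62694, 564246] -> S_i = 86*9^i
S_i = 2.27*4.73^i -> [2.27, 10.74, 50.79, 240.22, 1136.24]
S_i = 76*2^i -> [76, 152, 304, 608, 1216]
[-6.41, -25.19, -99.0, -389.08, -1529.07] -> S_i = -6.41*3.93^i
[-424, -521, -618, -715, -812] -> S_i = -424 + -97*i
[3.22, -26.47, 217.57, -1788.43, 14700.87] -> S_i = 3.22*(-8.22)^i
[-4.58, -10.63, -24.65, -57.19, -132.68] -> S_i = -4.58*2.32^i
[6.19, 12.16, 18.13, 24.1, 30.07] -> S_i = 6.19 + 5.97*i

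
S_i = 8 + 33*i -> [8, 41, 74, 107, 140]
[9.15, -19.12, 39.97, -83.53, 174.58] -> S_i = 9.15*(-2.09)^i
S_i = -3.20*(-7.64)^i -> [-3.2, 24.45, -186.78, 1427.02, -10902.43]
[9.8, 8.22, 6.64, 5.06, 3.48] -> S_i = 9.80 + -1.58*i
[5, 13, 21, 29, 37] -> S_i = 5 + 8*i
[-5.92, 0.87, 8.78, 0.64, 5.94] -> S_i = Random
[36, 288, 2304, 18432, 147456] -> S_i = 36*8^i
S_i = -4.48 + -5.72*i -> [-4.48, -10.2, -15.92, -21.64, -27.36]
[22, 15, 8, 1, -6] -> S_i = 22 + -7*i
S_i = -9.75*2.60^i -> [-9.75, -25.35, -65.91, -171.37, -445.55]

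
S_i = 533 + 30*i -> [533, 563, 593, 623, 653]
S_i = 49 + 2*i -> [49, 51, 53, 55, 57]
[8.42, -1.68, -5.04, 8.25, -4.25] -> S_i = Random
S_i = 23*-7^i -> [23, -161, 1127, -7889, 55223]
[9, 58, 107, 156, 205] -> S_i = 9 + 49*i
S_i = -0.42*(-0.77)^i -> [-0.42, 0.32, -0.25, 0.19, -0.15]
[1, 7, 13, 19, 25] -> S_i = 1 + 6*i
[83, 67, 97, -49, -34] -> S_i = Random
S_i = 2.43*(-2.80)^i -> [2.43, -6.8, 19.05, -53.34, 149.36]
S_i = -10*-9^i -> [-10, 90, -810, 7290, -65610]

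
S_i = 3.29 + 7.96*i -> [3.29, 11.25, 19.21, 27.17, 35.13]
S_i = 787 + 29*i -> [787, 816, 845, 874, 903]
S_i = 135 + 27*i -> [135, 162, 189, 216, 243]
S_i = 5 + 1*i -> [5, 6, 7, 8, 9]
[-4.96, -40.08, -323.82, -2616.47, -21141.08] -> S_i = -4.96*8.08^i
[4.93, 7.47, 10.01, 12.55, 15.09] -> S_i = 4.93 + 2.54*i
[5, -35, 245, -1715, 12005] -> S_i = 5*-7^i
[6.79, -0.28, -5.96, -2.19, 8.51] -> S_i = Random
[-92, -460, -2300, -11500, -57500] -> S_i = -92*5^i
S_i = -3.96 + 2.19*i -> [-3.96, -1.77, 0.42, 2.61, 4.8]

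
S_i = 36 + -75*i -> [36, -39, -114, -189, -264]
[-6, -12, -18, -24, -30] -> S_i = -6 + -6*i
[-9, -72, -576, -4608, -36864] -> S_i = -9*8^i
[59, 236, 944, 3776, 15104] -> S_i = 59*4^i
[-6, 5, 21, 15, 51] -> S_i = Random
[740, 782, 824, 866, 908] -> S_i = 740 + 42*i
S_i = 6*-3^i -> [6, -18, 54, -162, 486]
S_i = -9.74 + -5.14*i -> [-9.74, -14.88, -20.02, -25.16, -30.3]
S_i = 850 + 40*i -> [850, 890, 930, 970, 1010]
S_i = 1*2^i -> [1, 2, 4, 8, 16]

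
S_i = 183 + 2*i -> [183, 185, 187, 189, 191]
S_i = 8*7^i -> [8, 56, 392, 2744, 19208]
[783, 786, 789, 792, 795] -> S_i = 783 + 3*i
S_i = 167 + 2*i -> [167, 169, 171, 173, 175]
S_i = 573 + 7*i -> [573, 580, 587, 594, 601]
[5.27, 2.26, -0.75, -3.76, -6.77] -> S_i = 5.27 + -3.01*i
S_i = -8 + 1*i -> [-8, -7, -6, -5, -4]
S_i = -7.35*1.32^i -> [-7.35, -9.7, -12.81, -16.9, -22.31]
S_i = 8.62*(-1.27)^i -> [8.62, -10.95, 13.9, -17.66, 22.42]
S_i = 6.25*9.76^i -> [6.25, 61.0, 595.36, 5810.71, 56712.56]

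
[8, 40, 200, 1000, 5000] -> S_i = 8*5^i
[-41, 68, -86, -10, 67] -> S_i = Random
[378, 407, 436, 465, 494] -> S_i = 378 + 29*i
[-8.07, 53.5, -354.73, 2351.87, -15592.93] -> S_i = -8.07*(-6.63)^i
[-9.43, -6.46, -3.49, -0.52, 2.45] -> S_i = -9.43 + 2.97*i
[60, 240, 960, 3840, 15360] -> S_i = 60*4^i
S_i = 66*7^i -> [66, 462, 3234, 22638, 158466]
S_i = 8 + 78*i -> [8, 86, 164, 242, 320]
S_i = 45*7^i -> [45, 315, 2205, 15435, 108045]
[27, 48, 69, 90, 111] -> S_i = 27 + 21*i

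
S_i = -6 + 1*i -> [-6, -5, -4, -3, -2]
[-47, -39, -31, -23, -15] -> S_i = -47 + 8*i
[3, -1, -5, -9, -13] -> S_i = 3 + -4*i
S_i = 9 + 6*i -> [9, 15, 21, 27, 33]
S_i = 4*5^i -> [4, 20, 100, 500, 2500]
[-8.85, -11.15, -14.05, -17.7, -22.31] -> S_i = -8.85*1.26^i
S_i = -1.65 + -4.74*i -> [-1.65, -6.39, -11.13, -15.87, -20.61]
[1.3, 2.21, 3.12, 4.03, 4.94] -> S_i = 1.30 + 0.91*i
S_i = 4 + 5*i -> [4, 9, 14, 19, 24]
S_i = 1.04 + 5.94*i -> [1.04, 6.98, 12.92, 18.86, 24.8]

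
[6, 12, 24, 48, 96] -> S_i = 6*2^i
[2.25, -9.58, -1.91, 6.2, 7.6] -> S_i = Random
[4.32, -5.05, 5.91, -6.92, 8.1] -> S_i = 4.32*(-1.17)^i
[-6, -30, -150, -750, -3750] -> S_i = -6*5^i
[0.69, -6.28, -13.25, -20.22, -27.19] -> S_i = 0.69 + -6.97*i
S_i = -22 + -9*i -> [-22, -31, -40, -49, -58]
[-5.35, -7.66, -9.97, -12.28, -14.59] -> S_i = -5.35 + -2.31*i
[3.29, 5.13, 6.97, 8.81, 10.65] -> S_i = 3.29 + 1.84*i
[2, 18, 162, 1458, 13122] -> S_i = 2*9^i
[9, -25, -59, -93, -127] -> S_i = 9 + -34*i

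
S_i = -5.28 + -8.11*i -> [-5.28, -13.39, -21.5, -29.61, -37.72]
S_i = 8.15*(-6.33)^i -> [8.15, -51.59, 326.56, -2067.13, 13084.96]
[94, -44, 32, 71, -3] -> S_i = Random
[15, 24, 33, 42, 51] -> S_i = 15 + 9*i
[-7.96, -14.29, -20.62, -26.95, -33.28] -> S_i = -7.96 + -6.33*i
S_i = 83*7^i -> [83, 581, 4067, 28469, 199283]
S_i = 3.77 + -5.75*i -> [3.77, -1.98, -7.73, -13.48, -19.23]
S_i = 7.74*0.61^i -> [7.74, 4.72, 2.88, 1.76, 1.07]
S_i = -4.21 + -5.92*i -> [-4.21, -10.13, -16.05, -21.97, -27.89]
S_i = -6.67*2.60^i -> [-6.67, -17.34, -45.09, -117.23, -304.8]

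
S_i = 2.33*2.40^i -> [2.33, 5.59, 13.42, 32.21, 77.3]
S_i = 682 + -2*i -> [682, 680, 678, 676, 674]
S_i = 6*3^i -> [6, 18, 54, 162, 486]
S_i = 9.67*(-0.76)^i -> [9.67, -7.35, 5.59, -4.24, 3.23]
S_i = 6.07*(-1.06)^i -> [6.07, -6.43, 6.82, -7.23, 7.66]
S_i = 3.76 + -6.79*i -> [3.76, -3.03, -9.82, -16.61, -23.4]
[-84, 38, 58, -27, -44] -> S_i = Random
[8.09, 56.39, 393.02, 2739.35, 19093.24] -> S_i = 8.09*6.97^i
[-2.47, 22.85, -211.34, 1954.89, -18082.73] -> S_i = -2.47*(-9.25)^i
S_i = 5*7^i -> [5, 35, 245, 1715, 12005]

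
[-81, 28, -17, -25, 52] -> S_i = Random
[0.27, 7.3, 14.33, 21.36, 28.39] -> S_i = 0.27 + 7.03*i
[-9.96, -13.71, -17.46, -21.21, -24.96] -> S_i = -9.96 + -3.75*i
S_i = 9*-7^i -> [9, -63, 441, -3087, 21609]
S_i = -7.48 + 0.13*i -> [-7.48, -7.35, -7.22, -7.09, -6.96]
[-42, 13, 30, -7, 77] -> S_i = Random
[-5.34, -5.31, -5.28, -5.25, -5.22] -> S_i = -5.34 + 0.03*i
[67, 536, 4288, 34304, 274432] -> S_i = 67*8^i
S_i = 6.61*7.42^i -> [6.61, 49.05, 363.92, 2700.31, 20036.28]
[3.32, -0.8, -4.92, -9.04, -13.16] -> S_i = 3.32 + -4.12*i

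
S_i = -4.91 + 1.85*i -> [-4.91, -3.06, -1.21, 0.64, 2.49]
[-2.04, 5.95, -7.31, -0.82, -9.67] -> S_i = Random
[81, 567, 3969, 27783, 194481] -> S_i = 81*7^i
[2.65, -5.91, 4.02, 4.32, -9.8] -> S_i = Random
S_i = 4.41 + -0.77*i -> [4.41, 3.64, 2.87, 2.1, 1.33]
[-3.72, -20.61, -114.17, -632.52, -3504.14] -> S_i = -3.72*5.54^i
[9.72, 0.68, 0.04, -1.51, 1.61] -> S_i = Random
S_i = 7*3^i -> [7, 21, 63, 189, 567]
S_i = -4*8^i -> [-4, -32, -256, -2048, -16384]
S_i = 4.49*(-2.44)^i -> [4.49, -10.96, 26.73, -65.23, 159.15]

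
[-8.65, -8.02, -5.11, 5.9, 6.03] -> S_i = Random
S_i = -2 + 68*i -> [-2, 66, 134, 202, 270]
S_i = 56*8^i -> [56, 448, 3584, 28672, 229376]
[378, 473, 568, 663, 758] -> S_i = 378 + 95*i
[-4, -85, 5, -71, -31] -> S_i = Random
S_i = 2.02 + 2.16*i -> [2.02, 4.18, 6.34, 8.5, 10.66]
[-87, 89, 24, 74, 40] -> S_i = Random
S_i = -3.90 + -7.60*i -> [-3.9, -11.5, -19.1, -26.7, -34.3]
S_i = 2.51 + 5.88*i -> [2.51, 8.39, 14.27, 20.15, 26.03]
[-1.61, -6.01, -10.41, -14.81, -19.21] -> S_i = -1.61 + -4.40*i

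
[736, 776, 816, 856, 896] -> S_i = 736 + 40*i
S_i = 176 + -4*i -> [176, 172, 168, 164, 160]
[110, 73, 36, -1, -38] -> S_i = 110 + -37*i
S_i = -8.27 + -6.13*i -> [-8.27, -14.4, -20.53, -26.66, -32.79]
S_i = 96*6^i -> [96, 576, 3456, 20736, 124416]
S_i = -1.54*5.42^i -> [-1.54, -8.35, -45.24, -245.2, -1328.98]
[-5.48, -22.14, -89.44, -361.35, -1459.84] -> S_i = -5.48*4.04^i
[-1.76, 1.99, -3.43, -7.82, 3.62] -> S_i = Random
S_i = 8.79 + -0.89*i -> [8.79, 7.9, 7.01, 6.12, 5.23]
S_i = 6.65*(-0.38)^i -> [6.65, -2.53, 0.96, -0.36, 0.14]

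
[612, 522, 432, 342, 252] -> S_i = 612 + -90*i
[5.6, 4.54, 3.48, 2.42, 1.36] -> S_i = 5.60 + -1.06*i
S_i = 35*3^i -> [35, 105, 315, 945, 2835]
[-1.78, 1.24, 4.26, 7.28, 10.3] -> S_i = -1.78 + 3.02*i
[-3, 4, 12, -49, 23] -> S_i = Random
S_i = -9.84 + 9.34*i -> [-9.84, -0.5, 8.84, 18.18, 27.52]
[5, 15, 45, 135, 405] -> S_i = 5*3^i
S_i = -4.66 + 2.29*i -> [-4.66, -2.37, -0.08, 2.21, 4.5]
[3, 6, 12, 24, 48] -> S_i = 3*2^i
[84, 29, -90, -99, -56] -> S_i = Random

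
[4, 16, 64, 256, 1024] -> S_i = 4*4^i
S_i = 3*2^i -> [3, 6, 12, 24, 48]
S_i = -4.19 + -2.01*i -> [-4.19, -6.2, -8.21, -10.22, -12.23]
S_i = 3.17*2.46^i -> [3.17, 7.8, 19.18, 47.19, 116.09]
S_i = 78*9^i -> [78, 702, 6318, 56862, 511758]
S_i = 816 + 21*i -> [816, 837, 858, 879, 900]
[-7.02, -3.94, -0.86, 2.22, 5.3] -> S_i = -7.02 + 3.08*i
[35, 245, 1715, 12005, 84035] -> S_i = 35*7^i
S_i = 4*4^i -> [4, 16, 64, 256, 1024]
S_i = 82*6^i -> [82, 492, 2952, 17712, 106272]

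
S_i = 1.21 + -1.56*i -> [1.21, -0.35, -1.91, -3.47, -5.03]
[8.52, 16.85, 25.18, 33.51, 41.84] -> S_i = 8.52 + 8.33*i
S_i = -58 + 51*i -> [-58, -7, 44, 95, 146]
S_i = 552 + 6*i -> [552, 558, 564, 570, 576]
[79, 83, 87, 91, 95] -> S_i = 79 + 4*i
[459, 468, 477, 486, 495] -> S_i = 459 + 9*i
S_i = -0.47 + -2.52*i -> [-0.47, -2.99, -5.51, -8.03, -10.55]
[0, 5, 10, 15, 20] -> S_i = 0 + 5*i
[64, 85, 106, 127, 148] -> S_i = 64 + 21*i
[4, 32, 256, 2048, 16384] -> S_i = 4*8^i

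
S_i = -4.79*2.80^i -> [-4.79, -13.41, -37.55, -105.15, -294.42]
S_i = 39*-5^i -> [39, -195, 975, -4875, 24375]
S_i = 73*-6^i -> [73, -438, 2628, -15768, 94608]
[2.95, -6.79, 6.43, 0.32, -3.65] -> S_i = Random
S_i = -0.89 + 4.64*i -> [-0.89, 3.75, 8.39, 13.03, 17.67]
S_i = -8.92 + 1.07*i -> [-8.92, -7.85, -6.78, -5.71, -4.64]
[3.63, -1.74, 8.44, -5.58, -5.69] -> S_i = Random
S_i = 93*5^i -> [93, 465, 2325, 11625, 58125]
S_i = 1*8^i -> [1, 8, 64, 512, 4096]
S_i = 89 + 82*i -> [89, 171, 253, 335, 417]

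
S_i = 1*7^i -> [1, 7, 49, 343, 2401]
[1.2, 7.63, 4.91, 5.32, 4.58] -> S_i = Random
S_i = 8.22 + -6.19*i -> [8.22, 2.03, -4.16, -10.35, -16.54]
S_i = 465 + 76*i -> [465, 541, 617, 693, 769]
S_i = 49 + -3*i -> [49, 46, 43, 40, 37]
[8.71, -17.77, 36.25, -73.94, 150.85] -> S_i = 8.71*(-2.04)^i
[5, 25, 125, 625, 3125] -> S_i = 5*5^i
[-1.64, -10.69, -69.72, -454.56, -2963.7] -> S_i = -1.64*6.52^i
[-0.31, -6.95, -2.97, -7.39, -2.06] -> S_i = Random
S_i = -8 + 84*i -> [-8, 76, 160, 244, 328]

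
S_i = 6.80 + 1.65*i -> [6.8, 8.45, 10.1, 11.75, 13.4]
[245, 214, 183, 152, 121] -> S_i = 245 + -31*i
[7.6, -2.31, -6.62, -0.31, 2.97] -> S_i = Random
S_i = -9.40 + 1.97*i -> [-9.4, -7.43, -5.46, -3.49, -1.52]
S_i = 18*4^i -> [18, 72, 288, 1152, 4608]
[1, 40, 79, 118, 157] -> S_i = 1 + 39*i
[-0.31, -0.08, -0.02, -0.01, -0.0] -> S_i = -0.31*0.27^i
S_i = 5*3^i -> [5, 15, 45, 135, 405]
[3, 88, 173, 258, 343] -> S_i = 3 + 85*i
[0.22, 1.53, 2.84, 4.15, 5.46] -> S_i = 0.22 + 1.31*i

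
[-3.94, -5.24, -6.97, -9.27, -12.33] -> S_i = -3.94*1.33^i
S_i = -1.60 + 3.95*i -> [-1.6, 2.35, 6.3, 10.25, 14.2]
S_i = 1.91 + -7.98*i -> [1.91, -6.07, -14.05, -22.03, -30.01]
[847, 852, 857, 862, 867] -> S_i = 847 + 5*i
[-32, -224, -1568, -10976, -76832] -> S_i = -32*7^i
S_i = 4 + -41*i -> [4, -37, -78, -119, -160]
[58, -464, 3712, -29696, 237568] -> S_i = 58*-8^i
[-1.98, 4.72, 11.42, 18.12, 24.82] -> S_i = -1.98 + 6.70*i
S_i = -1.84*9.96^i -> [-1.84, -18.33, -182.53, -1818.01, -18107.36]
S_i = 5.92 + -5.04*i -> [5.92, 0.88, -4.16, -9.2, -14.24]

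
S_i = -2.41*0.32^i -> [-2.41, -0.77, -0.25, -0.08, -0.03]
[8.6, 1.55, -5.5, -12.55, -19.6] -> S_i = 8.60 + -7.05*i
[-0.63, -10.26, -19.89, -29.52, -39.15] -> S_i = -0.63 + -9.63*i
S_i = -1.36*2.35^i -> [-1.36, -3.2, -7.51, -17.65, -41.48]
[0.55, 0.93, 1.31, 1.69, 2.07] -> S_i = 0.55 + 0.38*i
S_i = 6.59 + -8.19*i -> [6.59, -1.6, -9.79, -17.98, -26.17]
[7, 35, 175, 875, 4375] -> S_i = 7*5^i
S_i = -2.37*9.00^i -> [-2.37, -21.33, -191.97, -1727.73, -15549.57]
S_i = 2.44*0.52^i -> [2.44, 1.27, 0.66, 0.34, 0.18]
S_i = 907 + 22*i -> [907, 929, 951, 973, 995]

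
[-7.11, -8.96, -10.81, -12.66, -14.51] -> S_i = -7.11 + -1.85*i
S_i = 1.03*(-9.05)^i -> [1.03, -9.32, 84.36, -763.45, 6909.26]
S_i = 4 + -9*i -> [4, -5, -14, -23, -32]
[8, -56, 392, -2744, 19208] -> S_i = 8*-7^i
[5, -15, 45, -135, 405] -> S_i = 5*-3^i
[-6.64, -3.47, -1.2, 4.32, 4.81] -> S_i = Random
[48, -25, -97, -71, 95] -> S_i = Random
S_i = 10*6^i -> [10, 60, 360, 2160, 12960]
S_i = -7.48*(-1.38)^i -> [-7.48, 10.32, -14.24, 19.66, -27.13]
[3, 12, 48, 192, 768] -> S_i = 3*4^i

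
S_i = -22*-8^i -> [-22, 176, -1408, 11264, -90112]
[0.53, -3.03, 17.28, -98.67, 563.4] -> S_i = 0.53*(-5.71)^i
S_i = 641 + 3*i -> [641, 644, 647, 650, 653]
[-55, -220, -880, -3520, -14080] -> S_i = -55*4^i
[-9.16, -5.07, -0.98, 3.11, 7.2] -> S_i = -9.16 + 4.09*i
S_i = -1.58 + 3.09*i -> [-1.58, 1.51, 4.6, 7.69, 10.78]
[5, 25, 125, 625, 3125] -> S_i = 5*5^i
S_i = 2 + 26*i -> [2, 28, 54, 80, 106]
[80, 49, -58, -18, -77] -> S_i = Random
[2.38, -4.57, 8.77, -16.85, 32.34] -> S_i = 2.38*(-1.92)^i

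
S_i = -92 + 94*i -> [-92, 2, 96, 190, 284]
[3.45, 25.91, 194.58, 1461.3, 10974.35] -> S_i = 3.45*7.51^i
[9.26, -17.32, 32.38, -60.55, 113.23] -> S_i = 9.26*(-1.87)^i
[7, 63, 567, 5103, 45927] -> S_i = 7*9^i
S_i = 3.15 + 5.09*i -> [3.15, 8.24, 13.33, 18.42, 23.51]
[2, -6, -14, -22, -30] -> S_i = 2 + -8*i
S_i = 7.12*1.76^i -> [7.12, 12.53, 22.05, 38.82, 68.32]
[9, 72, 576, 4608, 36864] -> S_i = 9*8^i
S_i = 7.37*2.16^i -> [7.37, 15.92, 34.39, 74.27, 160.43]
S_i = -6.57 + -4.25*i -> [-6.57, -10.82, -15.07, -19.32, -23.57]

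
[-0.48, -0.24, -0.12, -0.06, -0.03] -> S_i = -0.48*0.49^i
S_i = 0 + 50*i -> [0, 50, 100, 150, 200]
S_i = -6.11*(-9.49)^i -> [-6.11, 57.98, -550.27, 5222.04, -49557.12]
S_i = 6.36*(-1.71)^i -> [6.36, -10.88, 18.6, -31.8, 54.38]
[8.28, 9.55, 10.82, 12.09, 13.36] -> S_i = 8.28 + 1.27*i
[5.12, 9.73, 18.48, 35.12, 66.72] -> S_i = 5.12*1.90^i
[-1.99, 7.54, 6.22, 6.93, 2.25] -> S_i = Random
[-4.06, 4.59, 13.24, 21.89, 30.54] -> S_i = -4.06 + 8.65*i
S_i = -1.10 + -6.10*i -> [-1.1, -7.2, -13.3, -19.4, -25.5]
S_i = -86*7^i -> [-86, -602, -4214, -29498, -206486]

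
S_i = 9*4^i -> [9, 36, 144, 576, 2304]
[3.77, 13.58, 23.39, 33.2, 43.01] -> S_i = 3.77 + 9.81*i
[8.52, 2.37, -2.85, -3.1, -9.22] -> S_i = Random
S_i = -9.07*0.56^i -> [-9.07, -5.08, -2.84, -1.59, -0.89]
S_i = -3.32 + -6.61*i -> [-3.32, -9.93, -16.54, -23.15, -29.76]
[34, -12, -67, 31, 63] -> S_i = Random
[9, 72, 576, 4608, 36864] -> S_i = 9*8^i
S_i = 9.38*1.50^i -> [9.38, 14.07, 21.1, 31.66, 47.49]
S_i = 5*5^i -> [5, 25, 125, 625, 3125]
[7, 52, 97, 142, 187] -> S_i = 7 + 45*i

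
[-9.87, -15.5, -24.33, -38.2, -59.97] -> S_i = -9.87*1.57^i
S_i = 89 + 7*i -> [89, 96, 103, 110, 117]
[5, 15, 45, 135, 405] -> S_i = 5*3^i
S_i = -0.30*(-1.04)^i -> [-0.3, 0.31, -0.32, 0.34, -0.35]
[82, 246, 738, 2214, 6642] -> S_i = 82*3^i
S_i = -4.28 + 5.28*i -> [-4.28, 1.0, 6.28, 11.56, 16.84]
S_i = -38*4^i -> [-38, -152, -608, -2432, -9728]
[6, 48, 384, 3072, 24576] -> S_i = 6*8^i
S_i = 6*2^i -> [6, 12, 24, 48, 96]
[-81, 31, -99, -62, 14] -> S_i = Random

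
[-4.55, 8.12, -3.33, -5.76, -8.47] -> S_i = Random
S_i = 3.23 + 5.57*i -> [3.23, 8.8, 14.37, 19.94, 25.51]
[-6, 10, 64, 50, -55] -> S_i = Random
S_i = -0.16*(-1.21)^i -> [-0.16, 0.19, -0.23, 0.28, -0.34]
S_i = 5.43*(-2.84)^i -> [5.43, -15.42, 43.8, -124.38, 353.24]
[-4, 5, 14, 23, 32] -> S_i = -4 + 9*i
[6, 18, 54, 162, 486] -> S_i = 6*3^i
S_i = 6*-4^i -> [6, -24, 96, -384, 1536]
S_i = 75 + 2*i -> [75, 77, 79, 81, 83]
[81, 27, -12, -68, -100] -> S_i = Random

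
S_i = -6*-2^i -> [-6, 12, -24, 48, -96]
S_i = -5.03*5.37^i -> [-5.03, -27.01, -145.05, -778.92, -4182.78]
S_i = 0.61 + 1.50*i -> [0.61, 2.11, 3.61, 5.11, 6.61]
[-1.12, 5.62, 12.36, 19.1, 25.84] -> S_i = -1.12 + 6.74*i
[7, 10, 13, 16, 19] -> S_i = 7 + 3*i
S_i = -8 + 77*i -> [-8, 69, 146, 223, 300]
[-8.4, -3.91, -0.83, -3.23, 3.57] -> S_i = Random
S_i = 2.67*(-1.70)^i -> [2.67, -4.54, 7.72, -13.12, 22.3]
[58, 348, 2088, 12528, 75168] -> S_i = 58*6^i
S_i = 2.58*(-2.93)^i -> [2.58, -7.56, 22.15, -64.9, 190.15]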